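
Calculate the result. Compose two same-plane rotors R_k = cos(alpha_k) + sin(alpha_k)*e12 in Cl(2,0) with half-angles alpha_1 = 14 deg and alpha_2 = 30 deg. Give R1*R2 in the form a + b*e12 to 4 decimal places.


Same-plane rotors commute and their half-angles add:
R1*R2 = cos(a1 + a2) + sin(a1 + a2)*e12.
a1 + a2 = 14 + 30 = 44 deg
cos(44 deg) = 0.7193
sin(44 deg) = 0.6947
R1*R2 = 0.7193 + 0.6947*e12


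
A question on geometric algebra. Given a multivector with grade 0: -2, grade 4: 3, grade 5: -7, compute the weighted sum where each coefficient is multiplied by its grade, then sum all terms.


Grade-weighted sum = sum of grade_k * coefficient_k
0*(-2) = 0
4*3 = 12
5*(-7) = -35
Total = 0 + 12 + (-35) = -23


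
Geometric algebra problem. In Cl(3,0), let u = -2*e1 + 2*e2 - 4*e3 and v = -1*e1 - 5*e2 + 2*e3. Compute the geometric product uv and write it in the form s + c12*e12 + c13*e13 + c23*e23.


In Cl(3,0): e_i^2 = 1, e_ie_j = -e_je_i for i != j.
Scalar part = u . v = (-2)*(-1) + 2*(-5) + (-4)*2
= 2 + (-10) + (-8) = -16
e12 coeff = (-2)*(-5) - 2*(-1) = 10 - (-2) = 12
e13 coeff = (-2)*2 - (-4)*(-1) = -4 - 4 = -8
e23 coeff = 2*2 - (-4)*(-5) = 4 - 20 = -16
uv = -16 + 12*e12 - 8*e13 - 16*e23


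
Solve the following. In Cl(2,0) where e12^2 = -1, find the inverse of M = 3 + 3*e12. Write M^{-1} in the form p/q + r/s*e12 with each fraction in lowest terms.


M = 3 + 3*e12, where e12^2 = -1.
Since M commutes with its reverse ~M = a - b*e12, M * ~M = a^2 - b^2*e12^2 = a^2 + b^2.
So M^{-1} = ~M / (a^2 + b^2) = (a - b*e12)/(a^2 + b^2).
a^2 + b^2 = 9 + 9 = 18
Scalar part = 3/18 = 1/6
Bivector coeff = -3/18 = -1/6
M^{-1} = 1/6 - 1/6*e12


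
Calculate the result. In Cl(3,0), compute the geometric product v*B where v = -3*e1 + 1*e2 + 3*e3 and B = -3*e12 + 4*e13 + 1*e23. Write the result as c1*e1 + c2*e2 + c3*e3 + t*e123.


vB has grade-1 (vector) and grade-3 (trivector) parts: vB = (v _| B) + (v ^ B).
Vector part <vB>_1:
  e1: -v2*b12 - v3*b13 = -(1)*(-3) - (3)*(4) = -9
  e2: v1*b12 - v3*b23 = (-3)*(-3) - (3)*(1) = 6
  e3: v1*b13 + v2*b23 = (-3)*(4) + (1)*(1) = -11
Trivector part <vB>_3:
  e123: v1*b23 - v2*b13 + v3*b12 = (-3)*(1) - (1)*(4) + (3)*(-3) = -16
vB = -9*e1 + 6*e2 - 11*e3 - 16*e123


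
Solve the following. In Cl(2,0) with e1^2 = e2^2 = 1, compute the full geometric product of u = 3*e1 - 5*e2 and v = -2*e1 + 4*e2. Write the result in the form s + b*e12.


Expand: (3*e1 - 5*e2)(-2*e1 + 4*e2)
= 3*(-2)*e1e1 + 3*4*e1e2 + (-5)*(-2)*e2e1 + (-5)*4*e2e2
Using e1^2 = e2^2 = 1, e2e1 = -e1e2:
Scalar part s = 3*(-2) + (-5)*4 = -6 + (-20) = -26
Bivector part b = 3*4 - (-5)*(-2) = 12 - 10 = 2
uv = -26 + 2*e12


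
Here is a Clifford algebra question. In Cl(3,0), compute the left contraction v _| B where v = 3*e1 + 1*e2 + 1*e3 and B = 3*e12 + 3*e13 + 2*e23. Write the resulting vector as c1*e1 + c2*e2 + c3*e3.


Left contraction v _| B = <vB>_1 (grade-1 part of the geometric product vB).
Using e1_|e12 = e2, e2_|e12 = -e1, e1_|e13 = e3, e3_|e13 = -e1, e2_|e23 = e3, e3_|e23 = -e2:
e1 coeff: -v2*b12 - v3*b13 = -(1)*(3) - (1)*(3) = -6
e2 coeff: v1*b12 - v3*b23 = (3)*(3) - (1)*(2) = 7
e3 coeff: v1*b13 + v2*b23 = (3)*(3) + (1)*(2) = 11
v _| B = -6*e1 + 7*e2 + 11*e3


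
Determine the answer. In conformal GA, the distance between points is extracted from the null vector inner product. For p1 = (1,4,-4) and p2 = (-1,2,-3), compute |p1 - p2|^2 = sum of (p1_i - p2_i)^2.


p1 - p2 = (2, 2, -1)
|p1 - p2|^2 = 2^2 + 2^2 + (-1)^2
= 4 + 4 + 1
= 9


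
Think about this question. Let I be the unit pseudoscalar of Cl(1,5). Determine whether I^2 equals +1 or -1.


The pseudoscalar I = e1...e_n (product of all n generators) of Cl(p,q) satisfies I^2 = (-1)^(q + n(n-1)/2).
p = 1, q = 5, n = p + q = 6
n(n-1)/2 = 6 * 5 / 2 = 15
Exponent = q + n(n-1)/2 = 5 + 15 = 20
I^2 = (-1)^20 = +1


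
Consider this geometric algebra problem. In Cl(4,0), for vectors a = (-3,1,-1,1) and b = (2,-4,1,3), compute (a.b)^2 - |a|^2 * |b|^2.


a . b = (-3)*2 + 1*(-4) + (-1)*1 + 1*3
= -6 + (-4) + (-1) + 3 = -8
|a|^2 = (-3)^2 + 1^2 + (-1)^2 + 1^2 = 12
|b|^2 = 2^2 + (-4)^2 + 1^2 + 3^2 = 30
(a.b)^2 = (-8)^2 = 64
|a|^2 * |b|^2 = 12 * 30 = 360
Result = 64 - 360 = -296


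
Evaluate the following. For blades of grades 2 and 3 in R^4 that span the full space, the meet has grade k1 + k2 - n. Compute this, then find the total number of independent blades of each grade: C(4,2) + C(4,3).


Meet grade = grade(A) + grade(B) - n
= 2 + 3 - 4 = 1
C(4,2) = 6
C(4,3) = 4
dim_A + dim_B = 6 + 4 = 10


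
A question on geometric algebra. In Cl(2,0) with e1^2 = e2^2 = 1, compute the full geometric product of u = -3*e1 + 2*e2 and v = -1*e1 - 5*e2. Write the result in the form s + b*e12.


Expand: (-3*e1 + 2*e2)(-1*e1 - 5*e2)
= (-3)*(-1)*e1e1 + (-3)*(-5)*e1e2 + 2*(-1)*e2e1 + 2*(-5)*e2e2
Using e1^2 = e2^2 = 1, e2e1 = -e1e2:
Scalar part s = (-3)*(-1) + 2*(-5) = 3 + (-10) = -7
Bivector part b = (-3)*(-5) - 2*(-1) = 15 - (-2) = 17
uv = -7 + 17*e12


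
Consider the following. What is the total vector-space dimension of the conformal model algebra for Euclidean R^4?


The conformal model of R^4 uses Cl(5,1): the 4 Euclidean generators plus two extra orthogonal generators e+ (e+^2 = +1) and e- (e-^2 = -1), from which the null vectors e0, einf are built.
Number of generators m = 4 + 2 = 6.
dim Cl(p,q) = 2^m = 2^6 = 64


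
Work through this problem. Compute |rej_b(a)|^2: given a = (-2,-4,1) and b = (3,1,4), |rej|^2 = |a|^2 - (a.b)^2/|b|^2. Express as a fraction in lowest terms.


|a|^2 = (-2)^2 + (-4)^2 + 1^2 = 21
|b|^2 = 3^2 + 1^2 + 4^2 = 26
a . b = (-2)*3 + (-4)*1 + 1*4 = -6
(a.b)^2 = (-6)^2 = 36
|rej|^2 = 21 - 36/26
= (546 - 36)/26
= 510/26
In lowest terms: 255/13


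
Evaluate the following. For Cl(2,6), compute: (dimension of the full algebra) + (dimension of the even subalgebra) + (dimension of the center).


n = 2 + 6 = 8
Total dim = 2^8 = 256
Even subalgebra dim = 2^7 = 128
n is even, so center dim = 1
Sum = 256 + 128 + 1 = 385


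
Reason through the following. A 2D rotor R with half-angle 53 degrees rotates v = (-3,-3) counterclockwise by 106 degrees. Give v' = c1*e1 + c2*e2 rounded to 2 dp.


Rotor R = cos(53deg) - sin(53deg)*e12
Rotation angle theta = 2 * 53 = 106 degrees
v' = R*v*~R rotates v by theta.
cos(106deg) = -0.2756, sin(106deg) = 0.9613
v'_1 = -3*cos(106deg) - (-3)*sin(106deg)
= -3*(-0.2756) - (-3)*0.9613
= 3.71
v'_2 = -3*sin(106deg) + (-3)*cos(106deg)
= -3*0.9613 + (-3)*(-0.2756)
= -2.06
v' = 3.71*e1 - 2.06*e2


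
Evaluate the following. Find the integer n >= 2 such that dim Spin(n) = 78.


dim Spin(n) = dim so(n) = n(n-1)/2.
Solve n(n-1)/2 = 78, i.e. n^2 - n - 156 = 0.
Discriminant = 1 + 8*78 = 625
n = (1 + sqrt(625))/2 = (1 + 25)/2 = 13


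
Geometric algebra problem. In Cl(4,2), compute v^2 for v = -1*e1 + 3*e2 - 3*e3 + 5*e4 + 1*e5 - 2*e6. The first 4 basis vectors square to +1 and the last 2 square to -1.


v^2 = sum of c_i^2 * e_i^2
Positive signature terms (e_i^2 = +1): (-1)^2 + 3^2 + (-3)^2 + 5^2 = 44
Negative signature terms (e_j^2 = -1): 1^2 + (-2)^2 = 5
v^2 = 44 - 5 = 39


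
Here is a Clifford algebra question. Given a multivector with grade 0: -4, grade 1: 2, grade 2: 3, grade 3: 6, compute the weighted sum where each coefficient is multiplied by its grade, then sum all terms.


Grade-weighted sum = sum of grade_k * coefficient_k
0*(-4) = 0
1*2 = 2
2*3 = 6
3*6 = 18
Total = 0 + 2 + 6 + 18 = 26


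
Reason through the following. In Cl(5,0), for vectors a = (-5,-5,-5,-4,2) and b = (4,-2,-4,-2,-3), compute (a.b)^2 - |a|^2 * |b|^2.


a . b = (-5)*4 + (-5)*(-2) + (-5)*(-4) + (-4)*(-2) + 2*(-3)
= -20 + 10 + 20 + 8 + (-6) = 12
|a|^2 = (-5)^2 + (-5)^2 + (-5)^2 + (-4)^2 + 2^2 = 95
|b|^2 = 4^2 + (-2)^2 + (-4)^2 + (-2)^2 + (-3)^2 = 49
(a.b)^2 = 12^2 = 144
|a|^2 * |b|^2 = 95 * 49 = 4655
Result = 144 - 4655 = -4511


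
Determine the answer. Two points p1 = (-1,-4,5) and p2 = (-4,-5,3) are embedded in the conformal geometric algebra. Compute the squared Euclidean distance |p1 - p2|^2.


p1 - p2 = (3, 1, 2)
|p1 - p2|^2 = 3^2 + 1^2 + 2^2
= 9 + 1 + 4
= 14


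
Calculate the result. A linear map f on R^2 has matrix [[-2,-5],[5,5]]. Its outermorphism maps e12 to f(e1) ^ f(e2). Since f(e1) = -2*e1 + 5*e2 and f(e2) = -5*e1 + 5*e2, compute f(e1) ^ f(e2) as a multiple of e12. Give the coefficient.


The outermorphism of a linear map f sends e1^e2 to f(e1)^f(e2).
f(e1) = -2*e1 + 5*e2
f(e2) = -5*e1 + 5*e2
f(e1) ^ f(e2) = (-2*e1 + 5*e2) ^ (-5*e1 + 5*e2)
= (-2)*5*e12 + 5*(-5)*e21
= (-10 - (-25))*e12
= 15*e12
Coefficient = 15


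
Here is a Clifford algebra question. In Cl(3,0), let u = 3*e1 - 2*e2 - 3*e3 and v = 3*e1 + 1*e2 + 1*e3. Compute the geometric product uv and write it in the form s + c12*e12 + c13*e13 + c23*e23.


In Cl(3,0): e_i^2 = 1, e_ie_j = -e_je_i for i != j.
Scalar part = u . v = 3*3 + (-2)*1 + (-3)*1
= 9 + (-2) + (-3) = 4
e12 coeff = 3*1 - (-2)*3 = 3 - (-6) = 9
e13 coeff = 3*1 - (-3)*3 = 3 - (-9) = 12
e23 coeff = (-2)*1 - (-3)*1 = -2 - (-3) = 1
uv = 4 + 9*e12 + 12*e13 + 1*e23


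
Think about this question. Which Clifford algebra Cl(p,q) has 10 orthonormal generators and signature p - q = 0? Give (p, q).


We need p + q = 10 and p - q = 0.
Adding: 2p = 10 + 0 = 10, so p = 5.
Then q = 10 - 5 = 5.
(p, q) = (5, 5)


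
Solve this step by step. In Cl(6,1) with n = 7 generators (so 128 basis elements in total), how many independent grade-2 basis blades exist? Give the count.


Number of grade-k basis blades in Cl(p,q) with n = p + q is C(n, k).
n = 6 + 1 = 7
C(7, 2) = 7! / (2! * 5!)
= 5040 / (2 * 120)
= 21


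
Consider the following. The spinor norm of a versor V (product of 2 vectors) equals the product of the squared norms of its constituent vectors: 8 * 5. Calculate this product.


Spinor norm N(V) = |v1|^2 * |v2|^2 * ... * |v2|^2
= 8 * 5
Running product: 8, 40
N(V) = 40


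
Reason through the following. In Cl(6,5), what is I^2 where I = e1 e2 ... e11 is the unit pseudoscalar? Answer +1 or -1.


The pseudoscalar I = e1...e_n (product of all n generators) of Cl(p,q) satisfies I^2 = (-1)^(q + n(n-1)/2).
p = 6, q = 5, n = p + q = 11
n(n-1)/2 = 11 * 10 / 2 = 55
Exponent = q + n(n-1)/2 = 5 + 55 = 60
I^2 = (-1)^60 = +1


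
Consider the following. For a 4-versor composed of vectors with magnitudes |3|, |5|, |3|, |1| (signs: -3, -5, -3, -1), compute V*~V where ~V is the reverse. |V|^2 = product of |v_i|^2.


Each vector v_i has |v_i|^2 = s_i^2
Squared scales: (-3)^2 = 9, (-5)^2 = 25, (-3)^2 = 9, (-1)^2 = 1
|V|^2 = 9 * 25 * 9 * 1
= 2025


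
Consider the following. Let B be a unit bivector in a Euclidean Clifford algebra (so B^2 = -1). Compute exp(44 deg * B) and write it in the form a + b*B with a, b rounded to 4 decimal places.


For a unit bivector B with B^2 = -1, the exponential series gives
e^(theta*B) = cos(theta) + sin(theta)*B (the GA analogue of Euler's formula).
theta = 44 degrees = 0.767945 rad
cos(44 deg) = 0.7193
sin(44 deg) = 0.6947
exp(theta*B) = 0.7193 + 0.6947*B


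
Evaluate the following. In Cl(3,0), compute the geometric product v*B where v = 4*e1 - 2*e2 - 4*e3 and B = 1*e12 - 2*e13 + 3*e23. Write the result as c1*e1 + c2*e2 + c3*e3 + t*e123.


vB has grade-1 (vector) and grade-3 (trivector) parts: vB = (v _| B) + (v ^ B).
Vector part <vB>_1:
  e1: -v2*b12 - v3*b13 = -(-2)*(1) - (-4)*(-2) = -6
  e2: v1*b12 - v3*b23 = (4)*(1) - (-4)*(3) = 16
  e3: v1*b13 + v2*b23 = (4)*(-2) + (-2)*(3) = -14
Trivector part <vB>_3:
  e123: v1*b23 - v2*b13 + v3*b12 = (4)*(3) - (-2)*(-2) + (-4)*(1) = 4
vB = -6*e1 + 16*e2 - 14*e3 + 4*e123


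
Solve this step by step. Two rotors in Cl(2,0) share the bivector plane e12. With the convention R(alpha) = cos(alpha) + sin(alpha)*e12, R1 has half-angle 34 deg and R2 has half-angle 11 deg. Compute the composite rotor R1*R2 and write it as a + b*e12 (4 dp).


Same-plane rotors commute and their half-angles add:
R1*R2 = cos(a1 + a2) + sin(a1 + a2)*e12.
a1 + a2 = 34 + 11 = 45 deg
cos(45 deg) = 0.7071
sin(45 deg) = 0.7071
R1*R2 = 0.7071 + 0.7071*e12


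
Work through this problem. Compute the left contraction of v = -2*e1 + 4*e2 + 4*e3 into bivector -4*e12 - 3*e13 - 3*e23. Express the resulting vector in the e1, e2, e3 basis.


Left contraction v _| B = <vB>_1 (grade-1 part of the geometric product vB).
Using e1_|e12 = e2, e2_|e12 = -e1, e1_|e13 = e3, e3_|e13 = -e1, e2_|e23 = e3, e3_|e23 = -e2:
e1 coeff: -v2*b12 - v3*b13 = -(4)*(-4) - (4)*(-3) = 28
e2 coeff: v1*b12 - v3*b23 = (-2)*(-4) - (4)*(-3) = 20
e3 coeff: v1*b13 + v2*b23 = (-2)*(-3) + (4)*(-3) = -6
v _| B = 28*e1 + 20*e2 - 6*e3


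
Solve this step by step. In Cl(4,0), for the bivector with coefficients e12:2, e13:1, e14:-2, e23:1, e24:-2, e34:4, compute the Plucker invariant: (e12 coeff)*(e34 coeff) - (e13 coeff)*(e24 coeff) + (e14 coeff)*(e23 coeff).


Plucker relation: af - be + cd
a*f = 2*4 = 8
b*e = 1*(-2) = -2
c*d = (-2)*1 = -2
af - be + cd = 8 - (-2) + (-2)
= 8


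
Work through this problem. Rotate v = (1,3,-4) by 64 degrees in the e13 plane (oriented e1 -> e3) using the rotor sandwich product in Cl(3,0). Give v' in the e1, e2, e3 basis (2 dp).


Rotor R = cos(32deg) - sin(32deg)*e13
Rotation angle theta = 2 * 32 = 64 degrees in the e13 plane (e1 -> e3).
The component perpendicular to the plane (e2) is invariant: v'_2 = v2 = 3.00
cos(64deg) = 0.4384, sin(64deg) = 0.8988
v'_1 = v1*cos(theta) - v3*sin(theta) = 1*0.4384 - (-4)*0.8988 = 4.03
v'_3 = v1*sin(theta) + v3*cos(theta) = 1*0.8988 + (-4)*0.4384 = -0.85
v' = 4.03*e1 + 3.00*e2 - 0.85*e3


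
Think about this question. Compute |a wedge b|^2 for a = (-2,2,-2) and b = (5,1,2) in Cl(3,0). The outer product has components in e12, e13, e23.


a wedge b = (a1*b2 - a2*b1)*e12 + (a1*b3 - a3*b1)*e13 + (a2*b3 - a3*b2)*e23
e12 coeff: (-2)*1 - 2*5 = -2 - 10 = -12
e13 coeff: (-2)*2 - (-2)*5 = -4 - (-10) = 6
e23 coeff: 2*2 - (-2)*1 = 4 - (-2) = 6
|a wedge b|^2 = (-12)^2 + 6^2 + 6^2
= 144 + 36 + 36
= 216


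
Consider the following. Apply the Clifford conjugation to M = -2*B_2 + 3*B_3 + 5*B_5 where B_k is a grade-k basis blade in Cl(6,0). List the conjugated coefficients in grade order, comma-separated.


Clifford conjugate sign for grade k: (-1)^(k(k+1)/2)
Grade 2: (-1)^(2*3/2) = (-1)^3 = -1, coeff -2 -> 2
Grade 3: (-1)^(3*4/2) = (-1)^6 = 1, coeff 3 -> 3
Grade 5: (-1)^(5*6/2) = (-1)^15 = -1, coeff 5 -> -5
Conjugated coefficients: 2, 3, -5


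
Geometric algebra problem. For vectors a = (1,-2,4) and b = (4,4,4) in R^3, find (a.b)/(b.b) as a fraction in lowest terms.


Projection coefficient = (a . b) / (b . b)
a . b = 1*4 + (-2)*4 + 4*4
= 4 + (-8) + 16 = 12
b . b = 4^2 + 4^2 + 4^2
= 16 + 16 + 16 = 48
Coefficient = 12/48
In lowest terms: 1/4


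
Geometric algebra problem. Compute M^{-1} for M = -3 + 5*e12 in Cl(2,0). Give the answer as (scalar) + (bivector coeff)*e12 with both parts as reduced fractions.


M = -3 + 5*e12, where e12^2 = -1.
Since M commutes with its reverse ~M = a - b*e12, M * ~M = a^2 - b^2*e12^2 = a^2 + b^2.
So M^{-1} = ~M / (a^2 + b^2) = (a - b*e12)/(a^2 + b^2).
a^2 + b^2 = 9 + 25 = 34
Scalar part = -3/34 = -3/34
Bivector coeff = -5/34 = -5/34
M^{-1} = -3/34 - 5/34*e12


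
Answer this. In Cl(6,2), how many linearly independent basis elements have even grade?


Even subalgebra dimension = 2^(n-1)
n = 6 + 2 = 8
2^(8 - 1) = 2^7 = 128
Verification: sum of C(8,k) for even k = 1 + 28 + 70 + 28 + 1 = 128
Result = 128


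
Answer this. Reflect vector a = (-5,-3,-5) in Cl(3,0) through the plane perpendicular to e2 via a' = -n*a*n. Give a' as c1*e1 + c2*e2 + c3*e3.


Reflection formula: a' = -n*a*n, with n = e2 (unit vector, n^2 = 1).
For reflection through hyperplane perp to e2:
The component along e2 flips sign, others stay.
a = (-5, -3, -5)
a' = (-5, 3, -5)
a' = -5*e1 + 3*e2 - 5*e3


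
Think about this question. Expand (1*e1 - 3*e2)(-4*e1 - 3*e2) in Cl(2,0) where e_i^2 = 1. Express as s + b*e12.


Expand: (1*e1 - 3*e2)(-4*e1 - 3*e2)
= 1*(-4)*e1e1 + 1*(-3)*e1e2 + (-3)*(-4)*e2e1 + (-3)*(-3)*e2e2
Using e1^2 = e2^2 = 1, e2e1 = -e1e2:
Scalar part s = 1*(-4) + (-3)*(-3) = -4 + 9 = 5
Bivector part b = 1*(-3) - (-3)*(-4) = -3 - 12 = -15
uv = 5 - 15*e12


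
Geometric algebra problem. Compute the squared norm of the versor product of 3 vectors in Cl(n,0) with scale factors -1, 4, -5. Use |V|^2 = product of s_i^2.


Each vector v_i has |v_i|^2 = s_i^2
Squared scales: (-1)^2 = 1, 4^2 = 16, (-5)^2 = 25
|V|^2 = 1 * 16 * 25
= 400


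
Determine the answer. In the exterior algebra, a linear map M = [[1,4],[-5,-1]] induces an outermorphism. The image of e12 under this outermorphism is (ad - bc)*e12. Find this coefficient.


The outermorphism of a linear map f sends e1^e2 to f(e1)^f(e2).
f(e1) = 1*e1 - 5*e2
f(e2) = 4*e1 - 1*e2
f(e1) ^ f(e2) = (1*e1 - 5*e2) ^ (4*e1 - 1*e2)
= 1*(-1)*e12 + (-5)*4*e21
= (-1 - (-20))*e12
= 19*e12
Coefficient = 19


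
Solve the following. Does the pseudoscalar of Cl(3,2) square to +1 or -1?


The pseudoscalar I = e1...e_n (product of all n generators) of Cl(p,q) satisfies I^2 = (-1)^(q + n(n-1)/2).
p = 3, q = 2, n = p + q = 5
n(n-1)/2 = 5 * 4 / 2 = 10
Exponent = q + n(n-1)/2 = 2 + 10 = 12
I^2 = (-1)^12 = +1


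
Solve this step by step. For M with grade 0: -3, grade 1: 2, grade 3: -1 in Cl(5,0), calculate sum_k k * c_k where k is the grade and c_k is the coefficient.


Grade-weighted sum = sum of grade_k * coefficient_k
0*(-3) = 0
1*2 = 2
3*(-1) = -3
Total = 0 + 2 + (-3) = -1


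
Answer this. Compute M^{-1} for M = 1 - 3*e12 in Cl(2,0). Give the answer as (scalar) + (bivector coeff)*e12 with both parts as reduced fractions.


M = 1 - 3*e12, where e12^2 = -1.
Since M commutes with its reverse ~M = a - b*e12, M * ~M = a^2 - b^2*e12^2 = a^2 + b^2.
So M^{-1} = ~M / (a^2 + b^2) = (a - b*e12)/(a^2 + b^2).
a^2 + b^2 = 1 + 9 = 10
Scalar part = 1/10 = 1/10
Bivector coeff = 3/10 = 3/10
M^{-1} = 1/10 + 3/10*e12


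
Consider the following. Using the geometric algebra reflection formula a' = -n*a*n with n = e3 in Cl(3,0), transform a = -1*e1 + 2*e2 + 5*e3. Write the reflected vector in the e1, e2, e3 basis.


Reflection formula: a' = -n*a*n, with n = e3 (unit vector, n^2 = 1).
For reflection through hyperplane perp to e3:
The component along e3 flips sign, others stay.
a = (-1, 2, 5)
a' = (-1, 2, -5)
a' = -1*e1 + 2*e2 - 5*e3


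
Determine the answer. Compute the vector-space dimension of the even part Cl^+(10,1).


Even subalgebra dimension = 2^(n-1)
n = 10 + 1 = 11
2^(11 - 1) = 2^10 = 1024
Verification: sum of C(11,k) for even k = 1 + 55 + 330 + 462 + 165 + 11 = 1024
Result = 1024


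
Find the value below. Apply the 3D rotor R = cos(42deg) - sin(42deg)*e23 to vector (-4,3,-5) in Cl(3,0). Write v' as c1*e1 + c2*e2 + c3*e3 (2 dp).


Rotor R = cos(42deg) - sin(42deg)*e23
Rotation angle theta = 2 * 42 = 84 degrees in the e23 plane (e2 -> e3).
The component perpendicular to the plane (e1) is invariant: v'_1 = v1 = -4.00
cos(84deg) = 0.1045, sin(84deg) = 0.9945
v'_2 = v2*cos(theta) - v3*sin(theta) = 3*0.1045 - (-5)*0.9945 = 5.29
v'_3 = v2*sin(theta) + v3*cos(theta) = 3*0.9945 + (-5)*0.1045 = 2.46
v' = -4.00*e1 + 5.29*e2 + 2.46*e3


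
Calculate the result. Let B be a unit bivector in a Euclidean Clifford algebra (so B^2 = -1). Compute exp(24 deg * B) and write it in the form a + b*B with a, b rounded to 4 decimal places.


For a unit bivector B with B^2 = -1, the exponential series gives
e^(theta*B) = cos(theta) + sin(theta)*B (the GA analogue of Euler's formula).
theta = 24 degrees = 0.418879 rad
cos(24 deg) = 0.9135
sin(24 deg) = 0.4067
exp(theta*B) = 0.9135 + 0.4067*B


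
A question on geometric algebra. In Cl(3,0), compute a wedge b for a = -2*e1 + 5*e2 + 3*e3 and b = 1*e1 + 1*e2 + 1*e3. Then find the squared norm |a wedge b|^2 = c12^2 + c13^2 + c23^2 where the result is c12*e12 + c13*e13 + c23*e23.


a wedge b = (a1*b2 - a2*b1)*e12 + (a1*b3 - a3*b1)*e13 + (a2*b3 - a3*b2)*e23
e12 coeff: (-2)*1 - 5*1 = -2 - 5 = -7
e13 coeff: (-2)*1 - 3*1 = -2 - 3 = -5
e23 coeff: 5*1 - 3*1 = 5 - 3 = 2
|a wedge b|^2 = (-7)^2 + (-5)^2 + 2^2
= 49 + 25 + 4
= 78


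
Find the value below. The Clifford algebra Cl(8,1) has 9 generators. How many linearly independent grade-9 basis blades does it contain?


Number of grade-k basis blades in Cl(p,q) with n = p + q is C(n, k).
n = 8 + 1 = 9
C(9, 9) = 9! / (9! * 0!)
= 362880 / (362880 * 1)
= 1


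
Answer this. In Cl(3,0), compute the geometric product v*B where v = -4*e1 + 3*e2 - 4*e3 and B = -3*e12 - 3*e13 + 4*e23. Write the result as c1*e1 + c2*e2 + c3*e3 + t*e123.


vB has grade-1 (vector) and grade-3 (trivector) parts: vB = (v _| B) + (v ^ B).
Vector part <vB>_1:
  e1: -v2*b12 - v3*b13 = -(3)*(-3) - (-4)*(-3) = -3
  e2: v1*b12 - v3*b23 = (-4)*(-3) - (-4)*(4) = 28
  e3: v1*b13 + v2*b23 = (-4)*(-3) + (3)*(4) = 24
Trivector part <vB>_3:
  e123: v1*b23 - v2*b13 + v3*b12 = (-4)*(4) - (3)*(-3) + (-4)*(-3) = 5
vB = -3*e1 + 28*e2 + 24*e3 + 5*e123


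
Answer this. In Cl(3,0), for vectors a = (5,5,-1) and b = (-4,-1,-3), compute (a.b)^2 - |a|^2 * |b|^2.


a . b = 5*(-4) + 5*(-1) + (-1)*(-3)
= -20 + (-5) + 3 = -22
|a|^2 = 5^2 + 5^2 + (-1)^2 = 51
|b|^2 = (-4)^2 + (-1)^2 + (-3)^2 = 26
(a.b)^2 = (-22)^2 = 484
|a|^2 * |b|^2 = 51 * 26 = 1326
Result = 484 - 1326 = -842


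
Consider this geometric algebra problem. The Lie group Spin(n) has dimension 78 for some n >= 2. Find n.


dim Spin(n) = dim so(n) = n(n-1)/2.
Solve n(n-1)/2 = 78, i.e. n^2 - n - 156 = 0.
Discriminant = 1 + 8*78 = 625
n = (1 + sqrt(625))/2 = (1 + 25)/2 = 13


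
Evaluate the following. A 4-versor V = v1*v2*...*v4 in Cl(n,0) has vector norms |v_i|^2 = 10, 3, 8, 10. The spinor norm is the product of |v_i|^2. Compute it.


Spinor norm N(V) = |v1|^2 * |v2|^2 * ... * |v4|^2
= 10 * 3 * 8 * 10
Running product: 10, 30, 240, 2400
N(V) = 2400


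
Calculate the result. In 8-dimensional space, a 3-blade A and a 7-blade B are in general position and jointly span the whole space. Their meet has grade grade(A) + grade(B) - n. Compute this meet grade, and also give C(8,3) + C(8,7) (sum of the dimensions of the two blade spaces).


Meet grade = grade(A) + grade(B) - n
= 3 + 7 - 8 = 2
C(8,3) = 56
C(8,7) = 8
dim_A + dim_B = 56 + 8 = 64


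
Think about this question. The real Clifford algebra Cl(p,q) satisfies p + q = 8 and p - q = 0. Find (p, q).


We need p + q = 8 and p - q = 0.
Adding: 2p = 8 + 0 = 8, so p = 4.
Then q = 8 - 4 = 4.
(p, q) = (4, 4)


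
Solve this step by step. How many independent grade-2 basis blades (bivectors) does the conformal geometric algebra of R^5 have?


The conformal model of R^5 uses Cl(6,1) with m = 5 + 2 = 7 generators.
Number of grade-2 blades = C(m, 2) = C(7, 2)
= 7*6/2 = 21


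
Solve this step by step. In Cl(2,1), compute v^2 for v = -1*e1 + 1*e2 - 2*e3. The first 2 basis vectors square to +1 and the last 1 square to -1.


v^2 = sum of c_i^2 * e_i^2
Positive signature terms (e_i^2 = +1): (-1)^2 + 1^2 = 2
Negative signature terms (e_j^2 = -1): (-2)^2 = 4
v^2 = 2 - 4 = -2


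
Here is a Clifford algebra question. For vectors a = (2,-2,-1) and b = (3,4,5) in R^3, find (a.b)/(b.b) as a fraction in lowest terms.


Projection coefficient = (a . b) / (b . b)
a . b = 2*3 + (-2)*4 + (-1)*5
= 6 + (-8) + (-5) = -7
b . b = 3^2 + 4^2 + 5^2
= 9 + 16 + 25 = 50
Coefficient = -7/50
In lowest terms: -7/50


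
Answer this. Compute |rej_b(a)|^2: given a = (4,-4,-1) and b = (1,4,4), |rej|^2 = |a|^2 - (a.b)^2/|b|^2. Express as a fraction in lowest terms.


|a|^2 = 4^2 + (-4)^2 + (-1)^2 = 33
|b|^2 = 1^2 + 4^2 + 4^2 = 33
a . b = 4*1 + (-4)*4 + (-1)*4 = -16
(a.b)^2 = (-16)^2 = 256
|rej|^2 = 33 - 256/33
= (1089 - 256)/33
= 833/33
In lowest terms: 833/33


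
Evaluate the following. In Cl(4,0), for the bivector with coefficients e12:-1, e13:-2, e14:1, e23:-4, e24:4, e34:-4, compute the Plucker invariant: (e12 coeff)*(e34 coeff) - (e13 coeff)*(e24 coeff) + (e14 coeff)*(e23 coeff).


Plucker relation: af - be + cd
a*f = (-1)*(-4) = 4
b*e = (-2)*4 = -8
c*d = 1*(-4) = -4
af - be + cd = 4 - (-8) + (-4)
= 8


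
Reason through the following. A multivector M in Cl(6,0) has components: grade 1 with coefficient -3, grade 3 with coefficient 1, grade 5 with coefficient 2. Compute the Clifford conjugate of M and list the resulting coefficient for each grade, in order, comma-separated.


Clifford conjugate sign for grade k: (-1)^(k(k+1)/2)
Grade 1: (-1)^(1*2/2) = (-1)^1 = -1, coeff -3 -> 3
Grade 3: (-1)^(3*4/2) = (-1)^6 = 1, coeff 1 -> 1
Grade 5: (-1)^(5*6/2) = (-1)^15 = -1, coeff 2 -> -2
Conjugated coefficients: 3, 1, -2


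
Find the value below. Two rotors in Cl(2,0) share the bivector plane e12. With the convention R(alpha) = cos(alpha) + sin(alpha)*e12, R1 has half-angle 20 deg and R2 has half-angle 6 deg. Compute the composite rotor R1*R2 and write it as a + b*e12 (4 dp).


Same-plane rotors commute and their half-angles add:
R1*R2 = cos(a1 + a2) + sin(a1 + a2)*e12.
a1 + a2 = 20 + 6 = 26 deg
cos(26 deg) = 0.8988
sin(26 deg) = 0.4384
R1*R2 = 0.8988 + 0.4384*e12


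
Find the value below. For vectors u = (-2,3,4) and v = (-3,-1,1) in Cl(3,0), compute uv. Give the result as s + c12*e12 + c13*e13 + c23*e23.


In Cl(3,0): e_i^2 = 1, e_ie_j = -e_je_i for i != j.
Scalar part = u . v = (-2)*(-3) + 3*(-1) + 4*1
= 6 + (-3) + 4 = 7
e12 coeff = (-2)*(-1) - 3*(-3) = 2 - (-9) = 11
e13 coeff = (-2)*1 - 4*(-3) = -2 - (-12) = 10
e23 coeff = 3*1 - 4*(-1) = 3 - (-4) = 7
uv = 7 + 11*e12 + 10*e13 + 7*e23


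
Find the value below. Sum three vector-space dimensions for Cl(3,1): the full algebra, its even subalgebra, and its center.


n = 3 + 1 = 4
Total dim = 2^4 = 16
Even subalgebra dim = 2^3 = 8
n is even, so center dim = 1
Sum = 16 + 8 + 1 = 25


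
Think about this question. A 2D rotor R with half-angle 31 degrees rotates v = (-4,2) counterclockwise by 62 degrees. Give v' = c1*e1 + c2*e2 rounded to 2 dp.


Rotor R = cos(31deg) - sin(31deg)*e12
Rotation angle theta = 2 * 31 = 62 degrees
v' = R*v*~R rotates v by theta.
cos(62deg) = 0.4695, sin(62deg) = 0.8829
v'_1 = -4*cos(62deg) - 2*sin(62deg)
= -4*0.4695 - 2*0.8829
= -3.64
v'_2 = -4*sin(62deg) + 2*cos(62deg)
= -4*0.8829 + 2*0.4695
= -2.59
v' = -3.64*e1 - 2.59*e2


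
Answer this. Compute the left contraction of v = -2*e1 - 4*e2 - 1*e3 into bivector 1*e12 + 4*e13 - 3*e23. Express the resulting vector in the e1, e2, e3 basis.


Left contraction v _| B = <vB>_1 (grade-1 part of the geometric product vB).
Using e1_|e12 = e2, e2_|e12 = -e1, e1_|e13 = e3, e3_|e13 = -e1, e2_|e23 = e3, e3_|e23 = -e2:
e1 coeff: -v2*b12 - v3*b13 = -(-4)*(1) - (-1)*(4) = 8
e2 coeff: v1*b12 - v3*b23 = (-2)*(1) - (-1)*(-3) = -5
e3 coeff: v1*b13 + v2*b23 = (-2)*(4) + (-4)*(-3) = 4
v _| B = 8*e1 - 5*e2 + 4*e3


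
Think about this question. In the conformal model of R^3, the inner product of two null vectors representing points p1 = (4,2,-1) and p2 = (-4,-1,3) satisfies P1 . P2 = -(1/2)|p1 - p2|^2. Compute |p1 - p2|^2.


p1 - p2 = (8, 3, -4)
|p1 - p2|^2 = 8^2 + 3^2 + (-4)^2
= 64 + 9 + 16
= 89


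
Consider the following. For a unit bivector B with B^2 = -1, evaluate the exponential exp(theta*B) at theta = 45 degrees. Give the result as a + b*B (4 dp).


For a unit bivector B with B^2 = -1, the exponential series gives
e^(theta*B) = cos(theta) + sin(theta)*B (the GA analogue of Euler's formula).
theta = 45 degrees = 0.785398 rad
cos(45 deg) = 0.7071
sin(45 deg) = 0.7071
exp(theta*B) = 0.7071 + 0.7071*B


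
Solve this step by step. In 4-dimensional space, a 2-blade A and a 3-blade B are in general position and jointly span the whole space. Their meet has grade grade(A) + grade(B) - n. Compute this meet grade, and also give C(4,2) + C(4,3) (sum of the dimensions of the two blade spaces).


Meet grade = grade(A) + grade(B) - n
= 2 + 3 - 4 = 1
C(4,2) = 6
C(4,3) = 4
dim_A + dim_B = 6 + 4 = 10


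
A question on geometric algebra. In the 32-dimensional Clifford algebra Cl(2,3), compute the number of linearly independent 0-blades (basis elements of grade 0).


Number of grade-k basis blades in Cl(p,q) with n = p + q is C(n, k).
n = 2 + 3 = 5
C(5, 0) = 5! / (0! * 5!)
= 120 / (1 * 120)
= 1


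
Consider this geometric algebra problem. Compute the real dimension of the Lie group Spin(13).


Spin(n) double-covers SO(n); both have Lie algebra so(n) of dimension n(n-1)/2.
n = 13
n(n-1) = 13 * 12 = 156
dim Spin(13) = 156/2 = 78


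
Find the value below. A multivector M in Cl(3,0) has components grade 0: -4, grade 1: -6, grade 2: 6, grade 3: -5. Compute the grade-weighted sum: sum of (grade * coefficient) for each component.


Grade-weighted sum = sum of grade_k * coefficient_k
0*(-4) = 0
1*(-6) = -6
2*6 = 12
3*(-5) = -15
Total = 0 + (-6) + 12 + (-15) = -9


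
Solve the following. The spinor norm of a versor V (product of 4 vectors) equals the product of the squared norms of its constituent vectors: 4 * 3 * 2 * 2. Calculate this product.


Spinor norm N(V) = |v1|^2 * |v2|^2 * ... * |v4|^2
= 4 * 3 * 2 * 2
Running product: 4, 12, 24, 48
N(V) = 48


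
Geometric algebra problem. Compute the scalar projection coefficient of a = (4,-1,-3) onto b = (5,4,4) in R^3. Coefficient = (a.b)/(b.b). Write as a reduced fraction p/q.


Projection coefficient = (a . b) / (b . b)
a . b = 4*5 + (-1)*4 + (-3)*4
= 20 + (-4) + (-12) = 4
b . b = 5^2 + 4^2 + 4^2
= 25 + 16 + 16 = 57
Coefficient = 4/57
In lowest terms: 4/57


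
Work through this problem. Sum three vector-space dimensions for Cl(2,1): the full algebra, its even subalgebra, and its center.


n = 2 + 1 = 3
Total dim = 2^3 = 8
Even subalgebra dim = 2^2 = 4
n is odd, so center dim = 2
Sum = 8 + 4 + 2 = 14


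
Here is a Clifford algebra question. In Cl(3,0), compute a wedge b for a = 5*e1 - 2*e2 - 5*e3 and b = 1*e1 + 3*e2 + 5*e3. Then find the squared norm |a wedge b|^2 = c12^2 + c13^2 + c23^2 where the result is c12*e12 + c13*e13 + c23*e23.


a wedge b = (a1*b2 - a2*b1)*e12 + (a1*b3 - a3*b1)*e13 + (a2*b3 - a3*b2)*e23
e12 coeff: 5*3 - (-2)*1 = 15 - (-2) = 17
e13 coeff: 5*5 - (-5)*1 = 25 - (-5) = 30
e23 coeff: (-2)*5 - (-5)*3 = -10 - (-15) = 5
|a wedge b|^2 = 17^2 + 30^2 + 5^2
= 289 + 900 + 25
= 1214


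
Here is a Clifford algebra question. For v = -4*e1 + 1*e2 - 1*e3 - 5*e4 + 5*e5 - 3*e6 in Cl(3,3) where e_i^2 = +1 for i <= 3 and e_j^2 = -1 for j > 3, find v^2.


v^2 = sum of c_i^2 * e_i^2
Positive signature terms (e_i^2 = +1): (-4)^2 + 1^2 + (-1)^2 = 18
Negative signature terms (e_j^2 = -1): (-5)^2 + 5^2 + (-3)^2 = 59
v^2 = 18 - 59 = -41


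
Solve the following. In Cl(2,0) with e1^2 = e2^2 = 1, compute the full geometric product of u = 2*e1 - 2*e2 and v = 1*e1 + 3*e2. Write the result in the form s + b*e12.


Expand: (2*e1 - 2*e2)(1*e1 + 3*e2)
= 2*1*e1e1 + 2*3*e1e2 + (-2)*1*e2e1 + (-2)*3*e2e2
Using e1^2 = e2^2 = 1, e2e1 = -e1e2:
Scalar part s = 2*1 + (-2)*3 = 2 + (-6) = -4
Bivector part b = 2*3 - (-2)*1 = 6 - (-2) = 8
uv = -4 + 8*e12


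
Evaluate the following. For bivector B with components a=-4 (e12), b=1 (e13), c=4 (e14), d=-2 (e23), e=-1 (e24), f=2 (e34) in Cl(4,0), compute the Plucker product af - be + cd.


Plucker relation: af - be + cd
a*f = (-4)*2 = -8
b*e = 1*(-1) = -1
c*d = 4*(-2) = -8
af - be + cd = -8 - (-1) + (-8)
= -15


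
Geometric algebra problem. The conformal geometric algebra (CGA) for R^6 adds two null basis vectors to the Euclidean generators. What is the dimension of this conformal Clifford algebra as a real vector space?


The conformal model of R^6 uses Cl(7,1): the 6 Euclidean generators plus two extra orthogonal generators e+ (e+^2 = +1) and e- (e-^2 = -1), from which the null vectors e0, einf are built.
Number of generators m = 6 + 2 = 8.
dim Cl(p,q) = 2^m = 2^8 = 256


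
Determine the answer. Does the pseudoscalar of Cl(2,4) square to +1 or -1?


The pseudoscalar I = e1...e_n (product of all n generators) of Cl(p,q) satisfies I^2 = (-1)^(q + n(n-1)/2).
p = 2, q = 4, n = p + q = 6
n(n-1)/2 = 6 * 5 / 2 = 15
Exponent = q + n(n-1)/2 = 4 + 15 = 19
I^2 = (-1)^19 = -1


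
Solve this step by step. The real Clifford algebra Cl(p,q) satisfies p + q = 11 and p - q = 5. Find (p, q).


We need p + q = 11 and p - q = 5.
Adding: 2p = 11 + 5 = 16, so p = 8.
Then q = 11 - 8 = 3.
(p, q) = (8, 3)


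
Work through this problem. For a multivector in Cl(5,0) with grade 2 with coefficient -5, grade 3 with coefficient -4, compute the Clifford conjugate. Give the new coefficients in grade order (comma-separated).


Clifford conjugate sign for grade k: (-1)^(k(k+1)/2)
Grade 2: (-1)^(2*3/2) = (-1)^3 = -1, coeff -5 -> 5
Grade 3: (-1)^(3*4/2) = (-1)^6 = 1, coeff -4 -> -4
Conjugated coefficients: 5, -4


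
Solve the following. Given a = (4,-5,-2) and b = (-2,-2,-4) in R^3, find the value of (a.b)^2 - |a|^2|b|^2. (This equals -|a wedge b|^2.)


a . b = 4*(-2) + (-5)*(-2) + (-2)*(-4)
= -8 + 10 + 8 = 10
|a|^2 = 4^2 + (-5)^2 + (-2)^2 = 45
|b|^2 = (-2)^2 + (-2)^2 + (-4)^2 = 24
(a.b)^2 = 10^2 = 100
|a|^2 * |b|^2 = 45 * 24 = 1080
Result = 100 - 1080 = -980


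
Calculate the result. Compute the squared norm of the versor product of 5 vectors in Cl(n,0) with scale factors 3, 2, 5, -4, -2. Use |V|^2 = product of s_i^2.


Each vector v_i has |v_i|^2 = s_i^2
Squared scales: 3^2 = 9, 2^2 = 4, 5^2 = 25, (-4)^2 = 16, (-2)^2 = 4
|V|^2 = 9 * 4 * 25 * 16 * 4
= 57600


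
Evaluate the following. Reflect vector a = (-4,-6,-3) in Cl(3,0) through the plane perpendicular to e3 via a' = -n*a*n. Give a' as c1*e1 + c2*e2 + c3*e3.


Reflection formula: a' = -n*a*n, with n = e3 (unit vector, n^2 = 1).
For reflection through hyperplane perp to e3:
The component along e3 flips sign, others stay.
a = (-4, -6, -3)
a' = (-4, -6, 3)
a' = -4*e1 - 6*e2 + 3*e3


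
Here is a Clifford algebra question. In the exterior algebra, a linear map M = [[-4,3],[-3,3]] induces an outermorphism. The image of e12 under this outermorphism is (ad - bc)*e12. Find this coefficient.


The outermorphism of a linear map f sends e1^e2 to f(e1)^f(e2).
f(e1) = -4*e1 - 3*e2
f(e2) = 3*e1 + 3*e2
f(e1) ^ f(e2) = (-4*e1 - 3*e2) ^ (3*e1 + 3*e2)
= (-4)*3*e12 + (-3)*3*e21
= (-12 - (-9))*e12
= -3*e12
Coefficient = -3


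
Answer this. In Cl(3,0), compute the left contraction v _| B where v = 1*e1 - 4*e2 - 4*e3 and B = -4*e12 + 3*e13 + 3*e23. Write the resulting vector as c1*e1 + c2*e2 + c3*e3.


Left contraction v _| B = <vB>_1 (grade-1 part of the geometric product vB).
Using e1_|e12 = e2, e2_|e12 = -e1, e1_|e13 = e3, e3_|e13 = -e1, e2_|e23 = e3, e3_|e23 = -e2:
e1 coeff: -v2*b12 - v3*b13 = -(-4)*(-4) - (-4)*(3) = -4
e2 coeff: v1*b12 - v3*b23 = (1)*(-4) - (-4)*(3) = 8
e3 coeff: v1*b13 + v2*b23 = (1)*(3) + (-4)*(3) = -9
v _| B = -4*e1 + 8*e2 - 9*e3


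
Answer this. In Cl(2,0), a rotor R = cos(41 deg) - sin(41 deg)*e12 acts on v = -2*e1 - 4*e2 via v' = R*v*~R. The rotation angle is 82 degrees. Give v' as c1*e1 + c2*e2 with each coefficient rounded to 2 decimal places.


Rotor R = cos(41deg) - sin(41deg)*e12
Rotation angle theta = 2 * 41 = 82 degrees
v' = R*v*~R rotates v by theta.
cos(82deg) = 0.1392, sin(82deg) = 0.9903
v'_1 = -2*cos(82deg) - (-4)*sin(82deg)
= -2*0.1392 - (-4)*0.9903
= 3.68
v'_2 = -2*sin(82deg) + (-4)*cos(82deg)
= -2*0.9903 + (-4)*0.1392
= -2.54
v' = 3.68*e1 - 2.54*e2


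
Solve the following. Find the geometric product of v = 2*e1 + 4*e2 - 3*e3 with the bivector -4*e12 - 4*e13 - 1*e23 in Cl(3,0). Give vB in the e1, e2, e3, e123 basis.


vB has grade-1 (vector) and grade-3 (trivector) parts: vB = (v _| B) + (v ^ B).
Vector part <vB>_1:
  e1: -v2*b12 - v3*b13 = -(4)*(-4) - (-3)*(-4) = 4
  e2: v1*b12 - v3*b23 = (2)*(-4) - (-3)*(-1) = -11
  e3: v1*b13 + v2*b23 = (2)*(-4) + (4)*(-1) = -12
Trivector part <vB>_3:
  e123: v1*b23 - v2*b13 + v3*b12 = (2)*(-1) - (4)*(-4) + (-3)*(-4) = 26
vB = 4*e1 - 11*e2 - 12*e3 + 26*e123


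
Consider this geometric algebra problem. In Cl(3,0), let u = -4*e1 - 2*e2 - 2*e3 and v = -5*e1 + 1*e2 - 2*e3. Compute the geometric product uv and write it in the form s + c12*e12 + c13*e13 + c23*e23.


In Cl(3,0): e_i^2 = 1, e_ie_j = -e_je_i for i != j.
Scalar part = u . v = (-4)*(-5) + (-2)*1 + (-2)*(-2)
= 20 + (-2) + 4 = 22
e12 coeff = (-4)*1 - (-2)*(-5) = -4 - 10 = -14
e13 coeff = (-4)*(-2) - (-2)*(-5) = 8 - 10 = -2
e23 coeff = (-2)*(-2) - (-2)*1 = 4 - (-2) = 6
uv = 22 - 14*e12 - 2*e13 + 6*e23


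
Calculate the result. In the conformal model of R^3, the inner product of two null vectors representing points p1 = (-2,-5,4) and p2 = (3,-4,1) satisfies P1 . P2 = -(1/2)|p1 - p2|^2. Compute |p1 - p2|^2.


p1 - p2 = (-5, -1, 3)
|p1 - p2|^2 = (-5)^2 + (-1)^2 + 3^2
= 25 + 1 + 9
= 35


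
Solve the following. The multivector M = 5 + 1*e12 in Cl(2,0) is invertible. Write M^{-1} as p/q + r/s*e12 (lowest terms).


M = 5 + 1*e12, where e12^2 = -1.
Since M commutes with its reverse ~M = a - b*e12, M * ~M = a^2 - b^2*e12^2 = a^2 + b^2.
So M^{-1} = ~M / (a^2 + b^2) = (a - b*e12)/(a^2 + b^2).
a^2 + b^2 = 25 + 1 = 26
Scalar part = 5/26 = 5/26
Bivector coeff = -1/26 = -1/26
M^{-1} = 5/26 - 1/26*e12


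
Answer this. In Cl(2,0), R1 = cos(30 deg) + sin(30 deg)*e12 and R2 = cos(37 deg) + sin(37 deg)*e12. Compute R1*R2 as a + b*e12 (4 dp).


Same-plane rotors commute and their half-angles add:
R1*R2 = cos(a1 + a2) + sin(a1 + a2)*e12.
a1 + a2 = 30 + 37 = 67 deg
cos(67 deg) = 0.3907
sin(67 deg) = 0.9205
R1*R2 = 0.3907 + 0.9205*e12


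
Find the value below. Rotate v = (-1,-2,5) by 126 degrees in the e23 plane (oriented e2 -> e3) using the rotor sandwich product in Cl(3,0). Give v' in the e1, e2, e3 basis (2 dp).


Rotor R = cos(63deg) - sin(63deg)*e23
Rotation angle theta = 2 * 63 = 126 degrees in the e23 plane (e2 -> e3).
The component perpendicular to the plane (e1) is invariant: v'_1 = v1 = -1.00
cos(126deg) = -0.5878, sin(126deg) = 0.8090
v'_2 = v2*cos(theta) - v3*sin(theta) = -2*(-0.5878) - 5*0.8090 = -2.87
v'_3 = v2*sin(theta) + v3*cos(theta) = -2*0.8090 + 5*(-0.5878) = -4.56
v' = -1.00*e1 - 2.87*e2 - 4.56*e3


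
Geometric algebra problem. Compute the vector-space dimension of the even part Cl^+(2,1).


Even subalgebra dimension = 2^(n-1)
n = 2 + 1 = 3
2^(3 - 1) = 2^2 = 4
Verification: sum of C(3,k) for even k = 1 + 3 = 4
Result = 4


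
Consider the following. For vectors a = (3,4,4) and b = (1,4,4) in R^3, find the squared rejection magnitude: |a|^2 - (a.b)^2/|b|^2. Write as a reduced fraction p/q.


|a|^2 = 3^2 + 4^2 + 4^2 = 41
|b|^2 = 1^2 + 4^2 + 4^2 = 33
a . b = 3*1 + 4*4 + 4*4 = 35
(a.b)^2 = 35^2 = 1225
|rej|^2 = 41 - 1225/33
= (1353 - 1225)/33
= 128/33
In lowest terms: 128/33


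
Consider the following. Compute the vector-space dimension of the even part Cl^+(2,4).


Even subalgebra dimension = 2^(n-1)
n = 2 + 4 = 6
2^(6 - 1) = 2^5 = 32
Verification: sum of C(6,k) for even k = 1 + 15 + 15 + 1 = 32
Result = 32


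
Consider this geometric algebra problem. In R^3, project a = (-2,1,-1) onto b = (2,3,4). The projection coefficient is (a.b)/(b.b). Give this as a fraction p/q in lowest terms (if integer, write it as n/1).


Projection coefficient = (a . b) / (b . b)
a . b = (-2)*2 + 1*3 + (-1)*4
= -4 + 3 + (-4) = -5
b . b = 2^2 + 3^2 + 4^2
= 4 + 9 + 16 = 29
Coefficient = -5/29
In lowest terms: -5/29


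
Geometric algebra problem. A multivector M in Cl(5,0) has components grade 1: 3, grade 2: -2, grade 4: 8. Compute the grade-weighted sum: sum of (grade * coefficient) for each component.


Grade-weighted sum = sum of grade_k * coefficient_k
1*3 = 3
2*(-2) = -4
4*8 = 32
Total = 3 + (-4) + 32 = 31


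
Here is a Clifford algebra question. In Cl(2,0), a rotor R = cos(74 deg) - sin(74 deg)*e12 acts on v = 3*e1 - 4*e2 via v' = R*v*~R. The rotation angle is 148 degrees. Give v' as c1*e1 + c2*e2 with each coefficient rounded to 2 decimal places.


Rotor R = cos(74deg) - sin(74deg)*e12
Rotation angle theta = 2 * 74 = 148 degrees
v' = R*v*~R rotates v by theta.
cos(148deg) = -0.8480, sin(148deg) = 0.5299
v'_1 = 3*cos(148deg) - (-4)*sin(148deg)
= 3*(-0.8480) - (-4)*0.5299
= -0.42
v'_2 = 3*sin(148deg) + (-4)*cos(148deg)
= 3*0.5299 + (-4)*(-0.8480)
= 4.98
v' = -0.42*e1 + 4.98*e2
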